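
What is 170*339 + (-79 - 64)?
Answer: 57487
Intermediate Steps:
170*339 + (-79 - 64) = 57630 - 143 = 57487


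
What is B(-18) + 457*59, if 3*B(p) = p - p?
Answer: 26963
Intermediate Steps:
B(p) = 0 (B(p) = (p - p)/3 = (⅓)*0 = 0)
B(-18) + 457*59 = 0 + 457*59 = 0 + 26963 = 26963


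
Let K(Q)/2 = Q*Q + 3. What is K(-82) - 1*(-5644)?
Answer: 19098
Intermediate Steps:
K(Q) = 6 + 2*Q**2 (K(Q) = 2*(Q*Q + 3) = 2*(Q**2 + 3) = 2*(3 + Q**2) = 6 + 2*Q**2)
K(-82) - 1*(-5644) = (6 + 2*(-82)**2) - 1*(-5644) = (6 + 2*6724) + 5644 = (6 + 13448) + 5644 = 13454 + 5644 = 19098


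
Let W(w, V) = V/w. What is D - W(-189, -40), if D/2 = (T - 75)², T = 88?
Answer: 63842/189 ≈ 337.79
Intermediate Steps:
D = 338 (D = 2*(88 - 75)² = 2*13² = 2*169 = 338)
D - W(-189, -40) = 338 - (-40)/(-189) = 338 - (-40)*(-1)/189 = 338 - 1*40/189 = 338 - 40/189 = 63842/189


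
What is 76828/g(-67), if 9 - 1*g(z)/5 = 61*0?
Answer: 76828/45 ≈ 1707.3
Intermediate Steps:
g(z) = 45 (g(z) = 45 - 305*0 = 45 - 5*0 = 45 + 0 = 45)
76828/g(-67) = 76828/45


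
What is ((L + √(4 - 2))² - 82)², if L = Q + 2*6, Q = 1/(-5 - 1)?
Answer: 6121729/1296 + 153431*√2/54 ≈ 8741.8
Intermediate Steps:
Q = -⅙ (Q = 1/(-6) = -⅙ ≈ -0.16667)
L = 71/6 (L = -⅙ + 2*6 = -⅙ + 12 = 71/6 ≈ 11.833)
((L + √(4 - 2))² - 82)² = ((71/6 + √(4 - 2))² - 82)² = ((71/6 + √2)² - 82)² = (-82 + (71/6 + √2)²)²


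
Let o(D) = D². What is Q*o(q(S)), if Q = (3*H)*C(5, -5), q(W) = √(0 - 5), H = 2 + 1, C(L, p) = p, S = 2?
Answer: 225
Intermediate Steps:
H = 3
q(W) = I*√5 (q(W) = √(-5) = I*√5)
Q = -45 (Q = (3*3)*(-5) = 9*(-5) = -45)
Q*o(q(S)) = -45*(I*√5)² = -45*(-5) = 225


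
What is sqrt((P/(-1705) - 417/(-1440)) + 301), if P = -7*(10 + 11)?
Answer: sqrt(504637623930)/40920 ≈ 17.360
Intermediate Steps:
P = -147 (P = -7*21 = -147)
sqrt((P/(-1705) - 417/(-1440)) + 301) = sqrt((-147/(-1705) - 417/(-1440)) + 301) = sqrt((-147*(-1/1705) - 417*(-1/1440)) + 301) = sqrt((147/1705 + 139/480) + 301) = sqrt(61511/163680 + 301) = sqrt(49329191/163680) = sqrt(504637623930)/40920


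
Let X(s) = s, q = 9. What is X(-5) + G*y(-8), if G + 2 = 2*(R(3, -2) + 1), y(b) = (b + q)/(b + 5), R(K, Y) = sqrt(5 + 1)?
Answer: -5 - 2*sqrt(6)/3 ≈ -6.6330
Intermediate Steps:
R(K, Y) = sqrt(6)
y(b) = (9 + b)/(5 + b) (y(b) = (b + 9)/(b + 5) = (9 + b)/(5 + b))
G = 2*sqrt(6) (G = -2 + 2*(sqrt(6) + 1) = -2 + 2*(1 + sqrt(6)) = -2 + (2 + 2*sqrt(6)) = 2*sqrt(6) ≈ 4.8990)
X(-5) + G*y(-8) = -5 + (2*sqrt(6))*((9 - 8)/(5 - 8)) = -5 + (2*sqrt(6))*(1/(-3)) = -5 + (2*sqrt(6))*(-1/3*1) = -5 + (2*sqrt(6))*(-1/3) = -5 - 2*sqrt(6)/3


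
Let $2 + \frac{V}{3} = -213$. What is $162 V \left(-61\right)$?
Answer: $6373890$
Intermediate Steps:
$V = -645$ ($V = -6 + 3 \left(-213\right) = -6 - 639 = -645$)
$162 V \left(-61\right) = 162 \left(-645\right) \left(-61\right) = \left(-104490\right) \left(-61\right) = 6373890$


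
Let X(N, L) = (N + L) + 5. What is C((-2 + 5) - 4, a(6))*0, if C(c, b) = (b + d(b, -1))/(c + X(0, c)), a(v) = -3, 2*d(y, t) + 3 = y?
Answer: 0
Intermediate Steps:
d(y, t) = -3/2 + y/2
X(N, L) = 5 + L + N (X(N, L) = (L + N) + 5 = 5 + L + N)
C(c, b) = (-3/2 + 3*b/2)/(5 + 2*c) (C(c, b) = (b + (-3/2 + b/2))/(c + (5 + c + 0)) = (-3/2 + 3*b/2)/(c + (5 + c)) = (-3/2 + 3*b/2)/(5 + 2*c))
C((-2 + 5) - 4, a(6))*0 = (3*(-1 - 3)/(2*(5 + 2*((-2 + 5) - 4))))*0 = ((3/2)*(-4)/(5 + 2*(3 - 4)))*0 = ((3/2)*(-4)/(5 + 2*(-1)))*0 = ((3/2)*(-4)/(5 - 2))*0 = ((3/2)*(-4)/3)*0 = ((3/2)*(⅓)*(-4))*0 = -2*0 = 0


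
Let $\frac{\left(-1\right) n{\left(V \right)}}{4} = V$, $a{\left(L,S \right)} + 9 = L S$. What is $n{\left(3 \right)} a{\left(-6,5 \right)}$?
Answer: $468$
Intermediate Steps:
$a{\left(L,S \right)} = -9 + L S$
$n{\left(V \right)} = - 4 V$
$n{\left(3 \right)} a{\left(-6,5 \right)} = \left(-4\right) 3 \left(-9 - 30\right) = - 12 \left(-9 - 30\right) = \left(-12\right) \left(-39\right) = 468$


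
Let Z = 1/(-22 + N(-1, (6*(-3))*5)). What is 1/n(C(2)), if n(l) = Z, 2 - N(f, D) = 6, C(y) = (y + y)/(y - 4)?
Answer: -26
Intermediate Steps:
C(y) = 2*y/(-4 + y) (C(y) = (2*y)/(-4 + y) = 2*y/(-4 + y))
N(f, D) = -4 (N(f, D) = 2 - 1*6 = 2 - 6 = -4)
Z = -1/26 (Z = 1/(-22 - 4) = 1/(-26) = -1/26 ≈ -0.038462)
n(l) = -1/26
1/n(C(2)) = 1/(-1/26) = -26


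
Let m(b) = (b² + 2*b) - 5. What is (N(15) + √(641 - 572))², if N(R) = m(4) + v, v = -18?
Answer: (1 + √69)² ≈ 86.613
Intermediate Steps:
m(b) = -5 + b² + 2*b
N(R) = 1 (N(R) = (-5 + 4² + 2*4) - 18 = (-5 + 16 + 8) - 18 = 19 - 18 = 1)
(N(15) + √(641 - 572))² = (1 + √(641 - 572))² = (1 + √69)²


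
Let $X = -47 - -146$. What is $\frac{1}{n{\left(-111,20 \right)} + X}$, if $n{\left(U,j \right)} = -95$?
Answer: $\frac{1}{4} \approx 0.25$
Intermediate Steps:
$X = 99$ ($X = -47 + 146 = 99$)
$\frac{1}{n{\left(-111,20 \right)} + X} = \frac{1}{-95 + 99} = \frac{1}{4}$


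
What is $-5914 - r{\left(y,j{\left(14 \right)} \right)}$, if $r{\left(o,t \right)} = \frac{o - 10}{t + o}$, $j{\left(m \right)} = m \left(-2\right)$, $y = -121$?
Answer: $- \frac{881317}{149} \approx -5914.9$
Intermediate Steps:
$j{\left(m \right)} = - 2 m$
$r{\left(o,t \right)} = \frac{-10 + o}{o + t}$
$-5914 - r{\left(y,j{\left(14 \right)} \right)} = -5914 - \frac{-10 - 121}{-121 - 28} = -5914 - \frac{1}{-121 - 28} \left(-131\right) = -5914 - \frac{1}{-149} \left(-131\right) = -5914 - \left(- \frac{1}{149}\right) \left(-131\right) = -5914 - \frac{131}{149} = - \frac{881317}{149}$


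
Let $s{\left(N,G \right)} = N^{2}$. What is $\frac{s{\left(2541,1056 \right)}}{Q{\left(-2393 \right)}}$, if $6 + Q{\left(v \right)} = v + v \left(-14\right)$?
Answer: $\frac{6456681}{31103} \approx 207.59$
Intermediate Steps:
$Q{\left(v \right)} = -6 - 13 v$ ($Q{\left(v \right)} = -6 + \left(v + v \left(-14\right)\right) = -6 + \left(v - 14 v\right) = -6 - 13 v$)
$\frac{s{\left(2541,1056 \right)}}{Q{\left(-2393 \right)}} = \frac{2541^{2}}{-6 - -31109} = \frac{6456681}{-6 + 31109} = \frac{6456681}{31103}$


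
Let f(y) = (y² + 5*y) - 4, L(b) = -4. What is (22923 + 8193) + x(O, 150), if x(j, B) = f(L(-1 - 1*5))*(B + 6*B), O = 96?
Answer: 22716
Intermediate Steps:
f(y) = -4 + y² + 5*y
x(j, B) = -56*B (x(j, B) = (-4 + (-4)² + 5*(-4))*(B + 6*B) = (-4 + 16 - 20)*(7*B) = -56*B)
(22923 + 8193) + x(O, 150) = (22923 + 8193) - 56*150 = 31116 - 8400 = 22716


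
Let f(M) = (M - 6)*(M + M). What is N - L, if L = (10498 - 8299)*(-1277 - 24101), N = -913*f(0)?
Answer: 55806222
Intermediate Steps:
f(M) = 2*M*(-6 + M) (f(M) = (-6 + M)*(2*M) = 2*M*(-6 + M))
N = 0 (N = -1826*0*(-6 + 0) = -1826*0*(-6) = -913*0 = 0)
L = -55806222 (L = 2199*(-25378) = -55806222)
N - L = 0 - 1*(-55806222) = 0 + 55806222 = 55806222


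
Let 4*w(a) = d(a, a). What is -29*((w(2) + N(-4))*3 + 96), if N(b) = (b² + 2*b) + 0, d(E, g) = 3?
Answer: -14181/4 ≈ -3545.3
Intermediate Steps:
w(a) = ¾ (w(a) = (¼)*3 = ¾)
N(b) = b² + 2*b
-29*((w(2) + N(-4))*3 + 96) = -29*((¾ - 4*(2 - 4))*3 + 96) = -29*((¾ - 4*(-2))*3 + 96) = -29*((¾ + 8)*3 + 96) = -29*((35/4)*3 + 96) = -29*(105/4 + 96) = -29*489/4 = -14181/4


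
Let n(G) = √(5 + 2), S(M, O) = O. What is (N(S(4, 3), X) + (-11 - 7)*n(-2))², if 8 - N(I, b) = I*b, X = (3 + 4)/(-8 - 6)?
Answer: 9433/4 - 342*√7 ≈ 1453.4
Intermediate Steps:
X = -½ (X = 7/(-14) = 7*(-1/14) = -½ ≈ -0.50000)
N(I, b) = 8 - I*b
n(G) = √7
(N(S(4, 3), X) + (-11 - 7)*n(-2))² = ((8 - 1*3*(-½)) + (-11 - 7)*√7)² = ((8 + 3/2) - 18*√7)² = (19/2 - 18*√7)²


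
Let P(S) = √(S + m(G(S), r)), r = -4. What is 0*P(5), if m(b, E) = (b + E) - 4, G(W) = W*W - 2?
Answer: 0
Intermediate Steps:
G(W) = -2 + W² (G(W) = W² - 2 = -2 + W²)
m(b, E) = -4 + E + b (m(b, E) = (E + b) - 4 = -4 + E + b)
P(S) = √(-10 + S + S²) (P(S) = √(S + (-4 - 4 + (-2 + S²))) = √(S + (-10 + S²)) = √(-10 + S + S²))
0*P(5) = 0*√(-10 + 5 + 5²) = 0*√(-10 + 5 + 25) = 0*√20 = 0*(2*√5) = 0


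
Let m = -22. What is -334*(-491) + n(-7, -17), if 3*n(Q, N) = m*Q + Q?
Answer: 164043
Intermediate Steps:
n(Q, N) = -7*Q (n(Q, N) = (-22*Q + Q)/3 = (-21*Q)/3 = -7*Q)
-334*(-491) + n(-7, -17) = -334*(-491) - 7*(-7) = 163994 + 49 = 164043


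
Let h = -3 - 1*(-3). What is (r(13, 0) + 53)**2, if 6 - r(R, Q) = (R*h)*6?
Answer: 3481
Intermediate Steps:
h = 0 (h = -3 + 3 = 0)
r(R, Q) = 6 (r(R, Q) = 6 - R*0*6 = 6 - 0*6 = 6 - 1*0 = 6 + 0 = 6)
(r(13, 0) + 53)**2 = (6 + 53)**2 = 59**2 = 3481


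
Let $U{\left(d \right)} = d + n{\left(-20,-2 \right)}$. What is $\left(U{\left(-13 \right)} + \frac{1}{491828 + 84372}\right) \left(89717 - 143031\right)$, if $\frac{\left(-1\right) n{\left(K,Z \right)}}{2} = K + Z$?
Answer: $- \frac{476152692057}{288100} \approx -1.6527 \cdot 10^{6}$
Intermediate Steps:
$n{\left(K,Z \right)} = - 2 K - 2 Z$ ($n{\left(K,Z \right)} = - 2 \left(K + Z\right) = - 2 K - 2 Z$)
$U{\left(d \right)} = 44 + d$ ($U{\left(d \right)} = d - -44 = d + \left(40 + 4\right) = d + 44 = 44 + d$)
$\left(U{\left(-13 \right)} + \frac{1}{491828 + 84372}\right) \left(89717 - 143031\right) = \left(\left(44 - 13\right) + \frac{1}{491828 + 84372}\right) \left(89717 - 143031\right) = \left(31 + \frac{1}{576200}\right) \left(-53314\right) = \frac{17862201}{576200} \left(-53314\right) = - \frac{476152692057}{288100}$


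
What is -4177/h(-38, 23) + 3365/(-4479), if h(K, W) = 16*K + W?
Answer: 5580086/873405 ≈ 6.3889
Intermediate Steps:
h(K, W) = W + 16*K
-4177/h(-38, 23) + 3365/(-4479) = -4177/(23 + 16*(-38)) + 3365/(-4479) = -4177/(23 - 608) + 3365*(-1/4479) = -4177/(-585) - 3365/4479 = -4177*(-1/585) - 3365/4479 = 4177/585 - 3365/4479 = 5580086/873405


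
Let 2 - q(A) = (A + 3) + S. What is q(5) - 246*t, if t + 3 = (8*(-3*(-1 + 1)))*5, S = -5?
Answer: 737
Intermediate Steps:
q(A) = 4 - A (q(A) = 2 - ((A + 3) - 5) = 2 - ((3 + A) - 5) = 2 - (-2 + A) = 2 + (2 - A) = 4 - A)
t = -3 (t = -3 + (8*(-3*(-1 + 1)))*5 = -3 + (8*(-3*0))*5 = -3 + (8*0)*5 = -3 + 0*5 = -3 + 0 = -3)
q(5) - 246*t = (4 - 1*5) - 246*(-3) = (4 - 5) + 738 = -1 + 738 = 737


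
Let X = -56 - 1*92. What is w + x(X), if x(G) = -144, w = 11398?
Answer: 11254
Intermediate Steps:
X = -148 (X = -56 - 92 = -148)
w + x(X) = 11398 - 144 = 11254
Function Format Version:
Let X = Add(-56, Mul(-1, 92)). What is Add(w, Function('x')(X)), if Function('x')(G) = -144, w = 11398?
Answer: 11254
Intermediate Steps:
X = -148 (X = Add(-56, -92) = -148)
Add(w, Function('x')(X)) = Add(11398, -144) = 11254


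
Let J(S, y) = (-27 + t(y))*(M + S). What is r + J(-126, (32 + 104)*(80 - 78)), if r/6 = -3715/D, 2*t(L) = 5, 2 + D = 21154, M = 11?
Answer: 29786735/10576 ≈ 2816.4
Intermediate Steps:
D = 21152 (D = -2 + 21154 = 21152)
t(L) = 5/2 (t(L) = (½)*5 = 5/2)
J(S, y) = -539/2 - 49*S/2 (J(S, y) = (-27 + 5/2)*(11 + S) = -49*(11 + S)/2 = -539/2 - 49*S/2)
r = -11145/10576 (r = 6*(-3715/21152) = -11145/10576 ≈ -1.0538)
r + J(-126, (32 + 104)*(80 - 78)) = -11145/10576 + (-539/2 - 49/2*(-126)) = -11145/10576 + (-539/2 + 3087) = -11145/10576 + 5635/2 = 29786735/10576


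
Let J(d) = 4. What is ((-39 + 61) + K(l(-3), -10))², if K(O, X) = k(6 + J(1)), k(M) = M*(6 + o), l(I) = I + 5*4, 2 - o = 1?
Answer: 8464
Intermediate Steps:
o = 1 (o = 2 - 1*1 = 2 - 1 = 1)
l(I) = 20 + I (l(I) = I + 20 = 20 + I)
k(M) = 7*M (k(M) = M*(6 + 1) = M*7 = 7*M)
K(O, X) = 70 (K(O, X) = 7*(6 + 4) = 7*10 = 70)
((-39 + 61) + K(l(-3), -10))² = ((-39 + 61) + 70)² = (22 + 70)² = 92² = 8464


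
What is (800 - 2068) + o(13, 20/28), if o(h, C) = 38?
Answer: -1230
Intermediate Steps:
(800 - 2068) + o(13, 20/28) = (800 - 2068) + 38 = -1268 + 38 = -1230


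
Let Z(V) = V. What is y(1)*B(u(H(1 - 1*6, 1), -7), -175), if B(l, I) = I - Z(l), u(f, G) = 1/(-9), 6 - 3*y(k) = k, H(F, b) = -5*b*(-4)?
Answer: -7870/27 ≈ -291.48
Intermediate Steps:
H(F, b) = 20*b
y(k) = 2 - k/3
u(f, G) = -⅑
B(l, I) = I - l
y(1)*B(u(H(1 - 1*6, 1), -7), -175) = (2 - ⅓*1)*(-175 - 1*(-⅑)) = (2 - ⅓)*(-175 + ⅑) = (5/3)*(-1574/9) = -7870/27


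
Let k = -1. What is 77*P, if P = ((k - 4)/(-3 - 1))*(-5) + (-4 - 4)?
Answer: -4389/4 ≈ -1097.3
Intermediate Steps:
P = -57/4 (P = ((-1 - 4)/(-3 - 1))*(-5) + (-4 - 4) = -5/(-4)*(-5) - 8 = -5*(-1/4)*(-5) - 8 = (5/4)*(-5) - 8 = -25/4 - 8 = -57/4 ≈ -14.250)
77*P = 77*(-57/4) = -4389/4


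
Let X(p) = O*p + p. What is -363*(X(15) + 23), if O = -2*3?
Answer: 18876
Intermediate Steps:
O = -6
X(p) = -5*p (X(p) = -6*p + p = -5*p)
-363*(X(15) + 23) = -363*(-5*15 + 23) = -363*(-75 + 23) = -363*(-52) = 18876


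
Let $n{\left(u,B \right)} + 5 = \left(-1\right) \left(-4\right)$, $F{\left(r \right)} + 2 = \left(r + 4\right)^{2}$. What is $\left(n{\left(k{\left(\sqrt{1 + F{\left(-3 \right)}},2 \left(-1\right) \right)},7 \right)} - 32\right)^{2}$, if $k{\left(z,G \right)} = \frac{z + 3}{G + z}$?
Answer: $1089$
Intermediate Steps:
$F{\left(r \right)} = -2 + \left(4 + r\right)^{2}$ ($F{\left(r \right)} = -2 + \left(r + 4\right)^{2} = -2 + \left(4 + r\right)^{2}$)
$k{\left(z,G \right)} = \frac{3 + z}{G + z}$
$n{\left(u,B \right)} = -1$ ($n{\left(u,B \right)} = -5 - -4 = -5 + 4 = -1$)
$\left(n{\left(k{\left(\sqrt{1 + F{\left(-3 \right)}},2 \left(-1\right) \right)},7 \right)} - 32\right)^{2} = \left(-1 - 32\right)^{2} = \left(-33\right)^{2} = 1089$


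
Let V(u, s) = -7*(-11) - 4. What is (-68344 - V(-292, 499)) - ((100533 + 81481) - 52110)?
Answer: -198321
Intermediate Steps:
V(u, s) = 73 (V(u, s) = 77 - 4 = 73)
(-68344 - V(-292, 499)) - ((100533 + 81481) - 52110) = (-68344 - 1*73) - ((100533 + 81481) - 52110) = (-68344 - 73) - (182014 - 52110) = -68417 - 1*129904 = -68417 - 129904 = -198321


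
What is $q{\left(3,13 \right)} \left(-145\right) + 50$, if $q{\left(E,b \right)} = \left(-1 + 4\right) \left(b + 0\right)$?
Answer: $-5605$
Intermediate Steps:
$q{\left(E,b \right)} = 3 b$
$q{\left(3,13 \right)} \left(-145\right) + 50 = 3 \cdot 13 \left(-145\right) + 50 = 39 \left(-145\right) + 50 = -5655 + 50 = -5605$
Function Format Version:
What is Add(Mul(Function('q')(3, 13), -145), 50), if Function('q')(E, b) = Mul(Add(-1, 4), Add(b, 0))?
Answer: -5605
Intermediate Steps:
Function('q')(E, b) = Mul(3, b)
Add(Mul(Function('q')(3, 13), -145), 50) = Add(Mul(Mul(3, 13), -145), 50) = Add(Mul(39, -145), 50) = Add(-5655, 50) = -5605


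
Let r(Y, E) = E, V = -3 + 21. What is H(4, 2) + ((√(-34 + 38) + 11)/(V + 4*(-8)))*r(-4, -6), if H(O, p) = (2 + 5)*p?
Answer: 137/7 ≈ 19.571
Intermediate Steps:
V = 18
H(O, p) = 7*p
H(4, 2) + ((√(-34 + 38) + 11)/(V + 4*(-8)))*r(-4, -6) = 7*2 + ((√(-34 + 38) + 11)/(18 + 4*(-8)))*(-6) = 14 + ((√4 + 11)/(18 - 32))*(-6) = 14 + ((2 + 11)/(-14))*(-6) = 14 + (13*(-1/14))*(-6) = 14 - 13/14*(-6) = 14 + 39/7 = 137/7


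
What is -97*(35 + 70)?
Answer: -10185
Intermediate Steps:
-97*(35 + 70) = -97*105 = -10185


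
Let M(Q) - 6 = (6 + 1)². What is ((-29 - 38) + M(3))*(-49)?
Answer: 588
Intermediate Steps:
M(Q) = 55 (M(Q) = 6 + (6 + 1)² = 6 + 7² = 6 + 49 = 55)
((-29 - 38) + M(3))*(-49) = ((-29 - 38) + 55)*(-49) = (-67 + 55)*(-49) = -12*(-49) = 588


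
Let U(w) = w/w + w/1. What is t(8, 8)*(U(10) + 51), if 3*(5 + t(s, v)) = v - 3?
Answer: -620/3 ≈ -206.67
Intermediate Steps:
U(w) = 1 + w (U(w) = 1 + w*1 = 1 + w)
t(s, v) = -6 + v/3 (t(s, v) = -5 + (v - 3)/3 = -5 + (-3 + v)/3 = -5 + (-1 + v/3) = -6 + v/3)
t(8, 8)*(U(10) + 51) = (-6 + (⅓)*8)*((1 + 10) + 51) = (-6 + 8/3)*(11 + 51) = -10/3*62 = -620/3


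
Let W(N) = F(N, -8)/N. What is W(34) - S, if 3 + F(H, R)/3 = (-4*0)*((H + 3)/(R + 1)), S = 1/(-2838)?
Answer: -6377/24123 ≈ -0.26435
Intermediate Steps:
S = -1/2838 ≈ -0.00035236
F(H, R) = -9 (F(H, R) = -9 + 3*((-4*0)*((H + 3)/(R + 1))) = -9 + 3*(0*((3 + H)/(1 + R))) = -9 + 3*0 = -9 + 0 = -9)
W(N) = -9/N
W(34) - S = -9/34 - 1*(-1/2838) = -9*1/34 + 1/2838 = -9/34 + 1/2838 = -6377/24123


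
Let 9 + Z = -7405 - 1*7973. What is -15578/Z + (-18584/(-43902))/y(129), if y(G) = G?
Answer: 14751623822/14523681591 ≈ 1.0157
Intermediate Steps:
Z = -15387 (Z = -9 + (-7405 - 1*7973) = -9 + (-7405 - 7973) = -9 - 15378 = -15387)
-15578/Z + (-18584/(-43902))/y(129) = -15578/(-15387) - 18584/(-43902)/129 = -15578*(-1/15387) - 18584*(-1/43902)*(1/129) = 15578/15387 + (9292/21951)*(1/129) = 15578/15387 + 9292/2831679 = 14751623822/14523681591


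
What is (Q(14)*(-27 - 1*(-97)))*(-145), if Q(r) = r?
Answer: -142100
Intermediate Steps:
(Q(14)*(-27 - 1*(-97)))*(-145) = (14*(-27 - 1*(-97)))*(-145) = (14*(-27 + 97))*(-145) = (14*70)*(-145) = 980*(-145) = -142100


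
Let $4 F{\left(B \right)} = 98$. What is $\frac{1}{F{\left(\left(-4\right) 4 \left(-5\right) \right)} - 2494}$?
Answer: $- \frac{2}{4939} \approx -0.00040494$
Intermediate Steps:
$F{\left(B \right)} = \frac{49}{2}$ ($F{\left(B \right)} = \frac{1}{4} \cdot 98 = \frac{49}{2}$)
$\frac{1}{F{\left(\left(-4\right) 4 \left(-5\right) \right)} - 2494} = \frac{1}{\frac{49}{2} - 2494} = \frac{1}{- \frac{4939}{2}} = - \frac{2}{4939}$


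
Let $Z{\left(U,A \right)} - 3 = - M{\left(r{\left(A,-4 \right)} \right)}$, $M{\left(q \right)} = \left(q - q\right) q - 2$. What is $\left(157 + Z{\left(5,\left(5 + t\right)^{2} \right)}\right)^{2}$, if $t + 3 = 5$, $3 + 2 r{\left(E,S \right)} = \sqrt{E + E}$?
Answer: $26244$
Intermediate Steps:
$r{\left(E,S \right)} = - \frac{3}{2} + \frac{\sqrt{2} \sqrt{E}}{2}$ ($r{\left(E,S \right)} = - \frac{3}{2} + \frac{\sqrt{E + E}}{2} = - \frac{3}{2} + \frac{\sqrt{2 E}}{2} = - \frac{3}{2} + \frac{\sqrt{2} \sqrt{E}}{2}$)
$t = 2$ ($t = -3 + 5 = 2$)
$M{\left(q \right)} = -2$ ($M{\left(q \right)} = 0 q - 2 = 0 - 2 = -2$)
$Z{\left(U,A \right)} = 5$ ($Z{\left(U,A \right)} = 3 - -2 = 3 + 2 = 5$)
$\left(157 + Z{\left(5,\left(5 + t\right)^{2} \right)}\right)^{2} = \left(157 + 5\right)^{2} = 162^{2} = 26244$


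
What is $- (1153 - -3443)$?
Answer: $-4596$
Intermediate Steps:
$- (1153 - -3443) = - (1153 + 3443) = \left(-1\right) 4596 = -4596$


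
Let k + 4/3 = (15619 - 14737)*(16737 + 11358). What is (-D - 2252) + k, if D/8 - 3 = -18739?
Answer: 74782274/3 ≈ 2.4927e+7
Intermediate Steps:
D = -149888 (D = 24 + 8*(-18739) = 24 - 149912 = -149888)
k = 74339366/3 (k = -4/3 + (15619 - 14737)*(16737 + 11358) = -4/3 + 882*28095 = -4/3 + 24779790 = 74339366/3 ≈ 2.4780e+7)
(-D - 2252) + k = (-1*(-149888) - 2252) + 74339366/3 = (149888 - 2252) + 74339366/3 = 147636 + 74339366/3 = 74782274/3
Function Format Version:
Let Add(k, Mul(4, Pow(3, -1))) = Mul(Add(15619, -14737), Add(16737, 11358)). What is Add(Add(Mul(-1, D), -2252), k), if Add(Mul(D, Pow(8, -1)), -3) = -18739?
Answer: Rational(74782274, 3) ≈ 2.4927e+7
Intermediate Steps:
D = -149888 (D = Add(24, Mul(8, -18739)) = Add(24, -149912) = -149888)
k = Rational(74339366, 3) (k = Add(Rational(-4, 3), Mul(Add(15619, -14737), Add(16737, 11358))) = Add(Rational(-4, 3), Mul(882, 28095)) = Add(Rational(-4, 3), 24779790) = Rational(74339366, 3) ≈ 2.4780e+7)
Add(Add(Mul(-1, D), -2252), k) = Add(Add(Mul(-1, -149888), -2252), Rational(74339366, 3)) = Add(Add(149888, -2252), Rational(74339366, 3)) = Add(147636, Rational(74339366, 3)) = Rational(74782274, 3)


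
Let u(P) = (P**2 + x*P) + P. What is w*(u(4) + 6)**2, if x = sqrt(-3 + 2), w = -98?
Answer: -64680 - 20384*I ≈ -64680.0 - 20384.0*I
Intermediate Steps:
x = I (x = sqrt(-1) = I ≈ 1.0*I)
u(P) = P + P**2 + I*P (u(P) = (P**2 + I*P) + P = P + P**2 + I*P)
w*(u(4) + 6)**2 = -98*(4*(1 + I + 4) + 6)**2 = -98*(4*(5 + I) + 6)**2 = -98*((20 + 4*I) + 6)**2 = -98*(26 + 4*I)**2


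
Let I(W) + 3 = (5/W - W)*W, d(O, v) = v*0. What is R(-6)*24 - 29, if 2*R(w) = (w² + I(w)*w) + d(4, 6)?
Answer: 2851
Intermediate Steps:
d(O, v) = 0
I(W) = -3 + W*(-W + 5/W) (I(W) = -3 + (5/W - W)*W = -3 + (-W + 5/W)*W = -3 + W*(-W + 5/W))
R(w) = w²/2 + w*(2 - w²)/2 (R(w) = ((w² + (2 - w²)*w) + 0)/2 = ((w² + w*(2 - w²)) + 0)/2 = (w² + w*(2 - w²))/2 = w²/2 + w*(2 - w²)/2)
R(-6)*24 - 29 = ((½)*(-6)*(2 - 6 - 1*(-6)²))*24 - 29 = ((½)*(-6)*(2 - 6 - 1*36))*24 - 29 = ((½)*(-6)*(2 - 6 - 36))*24 - 29 = ((½)*(-6)*(-40))*24 - 29 = 120*24 - 29 = 2880 - 29 = 2851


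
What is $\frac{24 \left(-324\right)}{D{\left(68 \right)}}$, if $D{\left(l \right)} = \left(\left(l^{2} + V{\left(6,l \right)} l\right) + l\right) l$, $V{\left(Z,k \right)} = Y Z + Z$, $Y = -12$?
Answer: $- \frac{162}{289} \approx -0.56055$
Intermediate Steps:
$V{\left(Z,k \right)} = - 11 Z$ ($V{\left(Z,k \right)} = - 12 Z + Z = - 11 Z$)
$D{\left(l \right)} = l \left(l^{2} - 65 l\right)$ ($D{\left(l \right)} = \left(\left(l^{2} + \left(-11\right) 6 l\right) + l\right) l = \left(\left(l^{2} - 66 l\right) + l\right) l = \left(l^{2} - 65 l\right) l = l \left(l^{2} - 65 l\right)$)
$\frac{24 \left(-324\right)}{D{\left(68 \right)}} = \frac{24 \left(-324\right)}{68^{2} \left(-65 + 68\right)} = - \frac{7776}{4624 \cdot 3} = - \frac{7776}{13872} = \left(-7776\right) \frac{1}{13872} = - \frac{162}{289}$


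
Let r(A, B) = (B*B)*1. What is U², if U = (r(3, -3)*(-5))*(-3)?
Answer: 18225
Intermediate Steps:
r(A, B) = B² (r(A, B) = B²*1 = B²)
U = 135 (U = ((-3)²*(-5))*(-3) = (9*(-5))*(-3) = -45*(-3) = 135)
U² = 135² = 18225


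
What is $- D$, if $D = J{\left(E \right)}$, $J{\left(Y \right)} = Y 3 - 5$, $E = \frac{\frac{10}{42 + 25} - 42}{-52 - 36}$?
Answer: $\frac{5267}{1474} \approx 3.5733$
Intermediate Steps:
$E = \frac{701}{1474}$ ($E = \frac{\frac{10}{67} - 42}{-88} = \left(10 \cdot \frac{1}{67} - 42\right) \left(- \frac{1}{88}\right) = \left(\frac{10}{67} - 42\right) \left(- \frac{1}{88}\right) = \left(- \frac{2804}{67}\right) \left(- \frac{1}{88}\right) = \frac{701}{1474} \approx 0.47558$)
$J{\left(Y \right)} = -5 + 3 Y$ ($J{\left(Y \right)} = 3 Y - 5 = -5 + 3 Y$)
$D = - \frac{5267}{1474}$ ($D = -5 + 3 \cdot \frac{701}{1474} = -5 + \frac{2103}{1474} = - \frac{5267}{1474} \approx -3.5733$)
$- D = \left(-1\right) \left(- \frac{5267}{1474}\right) = \frac{5267}{1474}$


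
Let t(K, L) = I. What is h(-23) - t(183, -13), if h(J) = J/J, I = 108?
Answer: -107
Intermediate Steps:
t(K, L) = 108
h(J) = 1
h(-23) - t(183, -13) = 1 - 1*108 = 1 - 108 = -107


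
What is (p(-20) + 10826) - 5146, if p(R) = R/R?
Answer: 5681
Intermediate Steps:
p(R) = 1
(p(-20) + 10826) - 5146 = (1 + 10826) - 5146 = 10827 - 5146 = 5681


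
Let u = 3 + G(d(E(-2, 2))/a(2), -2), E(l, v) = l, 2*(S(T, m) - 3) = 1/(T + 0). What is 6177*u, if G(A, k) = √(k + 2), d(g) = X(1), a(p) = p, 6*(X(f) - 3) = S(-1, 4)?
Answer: 18531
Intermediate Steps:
S(T, m) = 3 + 1/(2*T) (S(T, m) = 3 + 1/(2*(T + 0)) = 3 + 1/(2*T))
X(f) = 41/12 (X(f) = 3 + (3 + (½)/(-1))/6 = 3 + (3 + (½)*(-1))/6 = 3 + (3 - ½)/6 = 3 + (⅙)*(5/2) = 3 + 5/12 = 41/12)
d(g) = 41/12
G(A, k) = √(2 + k)
u = 3 (u = 3 + √(2 - 2) = 3 + √0 = 3 + 0 = 3)
6177*u = 6177*3 = 18531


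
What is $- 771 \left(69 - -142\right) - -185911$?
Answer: $23230$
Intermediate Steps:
$- 771 \left(69 - -142\right) - -185911 = - 771 \left(69 + 142\right) + 185911 = \left(-771\right) 211 + 185911 = -162681 + 185911 = 23230$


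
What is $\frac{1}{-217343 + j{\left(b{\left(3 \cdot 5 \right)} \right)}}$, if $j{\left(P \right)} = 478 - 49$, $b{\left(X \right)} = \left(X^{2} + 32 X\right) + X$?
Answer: $- \frac{1}{216914} \approx -4.6101 \cdot 10^{-6}$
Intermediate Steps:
$b{\left(X \right)} = X^{2} + 33 X$
$j{\left(P \right)} = 429$ ($j{\left(P \right)} = 478 - 49 = 429$)
$\frac{1}{-217343 + j{\left(b{\left(3 \cdot 5 \right)} \right)}} = \frac{1}{-217343 + 429} = \frac{1}{-216914} = - \frac{1}{216914}$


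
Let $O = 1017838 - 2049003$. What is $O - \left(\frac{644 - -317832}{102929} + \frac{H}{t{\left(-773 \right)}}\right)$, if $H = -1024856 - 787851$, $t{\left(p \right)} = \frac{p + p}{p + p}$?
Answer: $\frac{80443018042}{102929} \approx 7.8154 \cdot 10^{5}$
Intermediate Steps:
$t{\left(p \right)} = 1$ ($t{\left(p \right)} = \frac{2 p}{2 p} = 2 p \frac{1}{2 p} = 1$)
$O = -1031165$
$H = -1812707$ ($H = -1024856 - 787851 = -1812707$)
$O - \left(\frac{644 - -317832}{102929} + \frac{H}{t{\left(-773 \right)}}\right) = -1031165 - \left(\frac{644 - -317832}{102929} - \frac{1812707}{1}\right) = -1031165 - \left(\left(644 + 317832\right) \frac{1}{102929} - 1812707\right) = -1031165 - \left(318476 \cdot \frac{1}{102929} - 1812707\right) = -1031165 - \left(\frac{318476}{102929} - 1812707\right) = -1031165 - - \frac{186579800327}{102929} = -1031165 + \frac{186579800327}{102929} = \frac{80443018042}{102929}$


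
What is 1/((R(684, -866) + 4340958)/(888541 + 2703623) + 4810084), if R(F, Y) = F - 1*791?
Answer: 3592164/17278614922627 ≈ 2.0790e-7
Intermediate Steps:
R(F, Y) = -791 + F (R(F, Y) = F - 791 = -791 + F)
1/((R(684, -866) + 4340958)/(888541 + 2703623) + 4810084) = 1/(((-791 + 684) + 4340958)/(888541 + 2703623) + 4810084) = 1/((-107 + 4340958)/3592164 + 4810084) = 1/(4340851*(1/3592164) + 4810084) = 1/(4340851/3592164 + 4810084) = 1/(17278614922627/3592164) = 3592164/17278614922627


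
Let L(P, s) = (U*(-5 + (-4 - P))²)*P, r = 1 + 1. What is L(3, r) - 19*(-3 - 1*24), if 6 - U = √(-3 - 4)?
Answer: 3105 - 432*I*√7 ≈ 3105.0 - 1143.0*I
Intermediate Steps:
r = 2
U = 6 - I*√7 (U = 6 - √(-3 - 4) = 6 - √(-7) = 6 - I*√7 ≈ 6.0 - 2.6458*I)
L(P, s) = P*(-9 - P)²*(6 - I*√7) (L(P, s) = ((6 - I*√7)*(-5 + (-4 - P))²)*P = ((6 - I*√7)*(-9 - P)²)*P = ((-9 - P)²*(6 - I*√7))*P = P*(-9 - P)²*(6 - I*√7))
L(3, r) - 19*(-3 - 1*24) = 3*(9 + 3)²*(6 - I*√7) - 19*(-3 - 1*24) = 3*12²*(6 - I*√7) - 19*(-3 - 24) = 3*144*(6 - I*√7) - 19*(-27) = (2592 - 432*I*√7) + 513 = 3105 - 432*I*√7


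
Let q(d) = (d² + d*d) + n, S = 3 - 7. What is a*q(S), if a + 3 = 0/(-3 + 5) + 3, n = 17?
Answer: 0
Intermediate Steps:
S = -4
a = 0 (a = -3 + (0/(-3 + 5) + 3) = -3 + (0/2 + 3) = -3 + (0*(½) + 3) = -3 + (0 + 3) = -3 + 3 = 0)
q(d) = 17 + 2*d² (q(d) = (d² + d*d) + 17 = (d² + d²) + 17 = 2*d² + 17 = 17 + 2*d²)
a*q(S) = 0*(17 + 2*(-4)²) = 0*(17 + 2*16) = 0*(17 + 32) = 0*49 = 0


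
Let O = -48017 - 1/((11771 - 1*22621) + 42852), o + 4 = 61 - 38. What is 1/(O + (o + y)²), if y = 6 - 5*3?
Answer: -32002/1533439835 ≈ -2.0869e-5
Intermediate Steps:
y = -9 (y = 6 - 15 = -9)
o = 19 (o = -4 + (61 - 38) = -4 + 23 = 19)
O = -1536640035/32002 (O = -48017 - 1/((11771 - 22621) + 42852) = -48017 - 1/(-10850 + 42852) = -48017 - 1/32002 = -1536640035/32002 ≈ -48017.)
1/(O + (o + y)²) = 1/(-1536640035/32002 + (19 - 9)²) = 1/(-1536640035/32002 + 10²) = 1/(-1536640035/32002 + 100) = 1/(-1533439835/32002) = -32002/1533439835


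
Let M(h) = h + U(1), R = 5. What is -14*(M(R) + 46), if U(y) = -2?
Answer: -686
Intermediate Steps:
M(h) = -2 + h (M(h) = h - 2 = -2 + h)
-14*(M(R) + 46) = -14*((-2 + 5) + 46) = -14*(3 + 46) = -14*49 = -686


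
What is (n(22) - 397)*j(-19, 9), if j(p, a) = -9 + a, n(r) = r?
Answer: 0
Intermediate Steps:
(n(22) - 397)*j(-19, 9) = (22 - 397)*(-9 + 9) = -375*0 = 0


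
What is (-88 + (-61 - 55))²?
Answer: 41616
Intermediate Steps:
(-88 + (-61 - 55))² = (-88 - 116)² = (-204)² = 41616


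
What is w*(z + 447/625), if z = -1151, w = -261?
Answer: 187640208/625 ≈ 3.0022e+5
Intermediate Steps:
w*(z + 447/625) = -261*(-1151 + 447/625) = -261*(-718928/625) = 187640208/625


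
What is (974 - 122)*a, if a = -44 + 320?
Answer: 235152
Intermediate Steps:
a = 276
(974 - 122)*a = (974 - 122)*276 = 852*276 = 235152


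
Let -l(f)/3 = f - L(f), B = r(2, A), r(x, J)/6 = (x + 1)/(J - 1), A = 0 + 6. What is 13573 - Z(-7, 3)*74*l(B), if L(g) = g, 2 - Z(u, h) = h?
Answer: 13573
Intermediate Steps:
Z(u, h) = 2 - h
A = 6
r(x, J) = 6*(1 + x)/(-1 + J) (r(x, J) = 6*((x + 1)/(J - 1)) = 6*((1 + x)/(-1 + J)) = 6*(1 + x)/(-1 + J))
B = 18/5 (B = 6*(1 + 2)/(-1 + 6) = 6*3/5 = 6*(⅕)*3 = 18/5 ≈ 3.6000)
l(f) = 0 (l(f) = -3*(f - f) = -3*0 = 0)
13573 - Z(-7, 3)*74*l(B) = 13573 - (2 - 1*3)*74*0 = 13573 - (2 - 3)*74*0 = 13573 - (-1*74)*0 = 13573 - (-74)*0 = 13573 - 1*0 = 13573 + 0 = 13573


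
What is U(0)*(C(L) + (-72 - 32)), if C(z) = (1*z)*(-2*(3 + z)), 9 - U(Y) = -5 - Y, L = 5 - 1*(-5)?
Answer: -5096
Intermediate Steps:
L = 10 (L = 5 + 5 = 10)
U(Y) = 14 + Y (U(Y) = 9 - (-5 - Y) = 9 + (5 + Y) = 14 + Y)
C(z) = z*(-6 - 2*z)
U(0)*(C(L) + (-72 - 32)) = (14 + 0)*(-2*10*(3 + 10) + (-72 - 32)) = 14*(-2*10*13 - 104) = 14*(-260 - 104) = 14*(-364) = -5096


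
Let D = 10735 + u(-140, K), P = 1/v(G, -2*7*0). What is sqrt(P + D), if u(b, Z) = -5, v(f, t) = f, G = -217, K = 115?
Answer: sqrt(505264753)/217 ≈ 103.59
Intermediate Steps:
P = -1/217 (P = 1/(-217) = -1/217 ≈ -0.0046083)
D = 10730 (D = 10735 - 5 = 10730)
sqrt(P + D) = sqrt(-1/217 + 10730) = sqrt(2328409/217) = sqrt(505264753)/217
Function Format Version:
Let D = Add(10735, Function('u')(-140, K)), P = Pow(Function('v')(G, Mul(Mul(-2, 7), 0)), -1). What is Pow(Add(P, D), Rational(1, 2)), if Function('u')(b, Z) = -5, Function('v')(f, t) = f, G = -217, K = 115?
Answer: Mul(Rational(1, 217), Pow(505264753, Rational(1, 2))) ≈ 103.59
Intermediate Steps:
P = Rational(-1, 217) (P = Pow(-217, -1) = Rational(-1, 217) ≈ -0.0046083)
D = 10730 (D = Add(10735, -5) = 10730)
Pow(Add(P, D), Rational(1, 2)) = Pow(Add(Rational(-1, 217), 10730), Rational(1, 2)) = Pow(Rational(2328409, 217), Rational(1, 2)) = Mul(Rational(1, 217), Pow(505264753, Rational(1, 2)))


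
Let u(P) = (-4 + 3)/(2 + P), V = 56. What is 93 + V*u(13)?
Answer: 1339/15 ≈ 89.267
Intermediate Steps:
u(P) = -1/(2 + P)
93 + V*u(13) = 93 + 56*(-1/(2 + 13)) = 93 + 56*(-1/15) = 93 - 56/15 = 1339/15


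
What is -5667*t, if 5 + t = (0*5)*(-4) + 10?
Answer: -28335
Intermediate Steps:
t = 5 (t = -5 + ((0*5)*(-4) + 10) = -5 + (0*(-4) + 10) = -5 + (0 + 10) = -5 + 10 = 5)
-5667*t = -5667*5 = -28335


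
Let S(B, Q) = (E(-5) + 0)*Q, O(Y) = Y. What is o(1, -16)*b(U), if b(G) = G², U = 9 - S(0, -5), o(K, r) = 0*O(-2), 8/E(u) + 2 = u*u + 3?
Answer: 0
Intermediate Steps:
E(u) = 8/(1 + u²) (E(u) = 8/(-2 + (u*u + 3)) = 8/(-2 + (u² + 3)) = 8/(-2 + (3 + u²)) = 8/(1 + u²))
o(K, r) = 0 (o(K, r) = 0*(-2) = 0)
S(B, Q) = 4*Q/13 (S(B, Q) = (8/(1 + (-5)²) + 0)*Q = (8/(1 + 25) + 0)*Q = (8/26 + 0)*Q = (8*(1/26) + 0)*Q = (4/13 + 0)*Q = 4*Q/13)
U = 137/13 (U = 9 - 4*(-5)/13 = 9 - 1*(-20/13) = 9 + 20/13 = 137/13 ≈ 10.538)
o(1, -16)*b(U) = 0*(137/13)² = 0*(18769/169) = 0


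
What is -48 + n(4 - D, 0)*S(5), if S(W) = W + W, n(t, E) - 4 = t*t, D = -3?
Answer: 482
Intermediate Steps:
n(t, E) = 4 + t**2 (n(t, E) = 4 + t*t = 4 + t**2)
S(W) = 2*W
-48 + n(4 - D, 0)*S(5) = -48 + (4 + (4 - 1*(-3))**2)*(2*5) = -48 + (4 + (4 + 3)**2)*10 = -48 + (4 + 7**2)*10 = -48 + (4 + 49)*10 = -48 + 53*10 = -48 + 530 = 482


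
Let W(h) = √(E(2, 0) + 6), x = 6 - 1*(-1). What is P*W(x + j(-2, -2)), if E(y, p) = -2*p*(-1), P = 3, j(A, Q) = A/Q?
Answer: 3*√6 ≈ 7.3485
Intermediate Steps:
x = 7 (x = 6 + 1 = 7)
E(y, p) = 2*p
W(h) = √6 (W(h) = √(2*0 + 6) = √(0 + 6) = √6)
P*W(x + j(-2, -2)) = 3*√6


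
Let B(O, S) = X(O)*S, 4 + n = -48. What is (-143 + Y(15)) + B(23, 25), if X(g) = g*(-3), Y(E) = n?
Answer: -1920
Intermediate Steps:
n = -52 (n = -4 - 48 = -52)
Y(E) = -52
X(g) = -3*g
B(O, S) = -3*O*S (B(O, S) = (-3*O)*S = -3*O*S)
(-143 + Y(15)) + B(23, 25) = (-143 - 52) - 3*23*25 = -195 - 1725 = -1920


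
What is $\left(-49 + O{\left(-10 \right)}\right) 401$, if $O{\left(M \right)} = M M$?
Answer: $20451$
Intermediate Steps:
$O{\left(M \right)} = M^{2}$
$\left(-49 + O{\left(-10 \right)}\right) 401 = \left(-49 + \left(-10\right)^{2}\right) 401 = \left(-49 + 100\right) 401 = 51 \cdot 401 = 20451$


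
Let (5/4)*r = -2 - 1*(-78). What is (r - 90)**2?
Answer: 21316/25 ≈ 852.64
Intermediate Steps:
r = 304/5 (r = 4*(-2 - 1*(-78))/5 = 4*(-2 + 78)/5 = (4/5)*76 = 304/5 ≈ 60.800)
(r - 90)**2 = (304/5 - 90)**2 = (-146/5)**2 = 21316/25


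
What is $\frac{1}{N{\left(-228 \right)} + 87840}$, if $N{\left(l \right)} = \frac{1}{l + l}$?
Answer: $\frac{456}{40055039} \approx 1.1384 \cdot 10^{-5}$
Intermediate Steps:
$N{\left(l \right)} = \frac{1}{2 l}$
$\frac{1}{N{\left(-228 \right)} + 87840} = \frac{1}{\frac{1}{2 \left(-228\right)} + 87840} = \frac{1}{\frac{1}{2} \left(- \frac{1}{228}\right) + 87840} = \frac{1}{- \frac{1}{456} + 87840} = \frac{1}{\frac{40055039}{456}} = \frac{456}{40055039}$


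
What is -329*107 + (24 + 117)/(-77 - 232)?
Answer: -3625956/103 ≈ -35203.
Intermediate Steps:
-329*107 + (24 + 117)/(-77 - 232) = -35203 + 141/(-309) = -35203 + 141*(-1/309) = -35203 - 47/103 = -3625956/103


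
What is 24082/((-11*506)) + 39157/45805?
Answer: -442564074/127475315 ≈ -3.4718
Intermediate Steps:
24082/((-11*506)) + 39157/45805 = 24082/(-5566) + 39157*(1/45805) = 24082*(-1/5566) + 39157/45805 = -12041/2783 + 39157/45805 = -442564074/127475315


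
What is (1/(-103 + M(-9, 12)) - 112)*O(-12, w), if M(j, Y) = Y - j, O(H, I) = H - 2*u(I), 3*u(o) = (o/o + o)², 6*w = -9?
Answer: 670505/492 ≈ 1362.8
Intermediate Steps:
w = -3/2 (w = (⅙)*(-9) = -3/2 ≈ -1.5000)
u(o) = (1 + o)²/3 (u(o) = (o/o + o)²/3 = (1 + o)²/3)
O(H, I) = H - 2*(1 + I)²/3
(1/(-103 + M(-9, 12)) - 112)*O(-12, w) = (1/(-103 + (12 - 1*(-9))) - 112)*(-12 - 2*(1 - 3/2)²/3) = (1/(-103 + (12 + 9)) - 112)*(-12 - 2*(-½)²/3) = (1/(-103 + 21) - 112)*(-12 - ⅔*¼) = (1/(-82) - 112)*(-12 - ⅙) = (-1/82 - 112)*(-73/6) = -9185/82*(-73/6) = 670505/492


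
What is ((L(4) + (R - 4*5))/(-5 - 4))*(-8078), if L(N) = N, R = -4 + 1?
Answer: -153482/9 ≈ -17054.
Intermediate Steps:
R = -3
((L(4) + (R - 4*5))/(-5 - 4))*(-8078) = ((4 + (-3 - 4*5))/(-5 - 4))*(-8078) = ((4 + (-3 - 20))/(-9))*(-8078) = ((4 - 23)*(-⅑))*(-8078) = -19*(-⅑)*(-8078) = (19/9)*(-8078) = -153482/9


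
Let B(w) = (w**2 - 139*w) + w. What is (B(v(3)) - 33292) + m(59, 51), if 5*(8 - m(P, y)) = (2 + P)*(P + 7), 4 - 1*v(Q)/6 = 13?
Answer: -118606/5 ≈ -23721.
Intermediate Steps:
v(Q) = -54 (v(Q) = 24 - 6*13 = 24 - 78 = -54)
m(P, y) = 8 - (2 + P)*(7 + P)/5 (m(P, y) = 8 - (2 + P)*(P + 7)/5 = 8 - (2 + P)*(7 + P)/5)
B(w) = w**2 - 138*w
(B(v(3)) - 33292) + m(59, 51) = (-54*(-138 - 54) - 33292) + (26/5 - 9/5*59 - 1/5*59**2) = (-54*(-192) - 33292) + (26/5 - 531/5 - 1/5*3481) = (10368 - 33292) + (26/5 - 531/5 - 3481/5) = -22924 - 3986/5 = -118606/5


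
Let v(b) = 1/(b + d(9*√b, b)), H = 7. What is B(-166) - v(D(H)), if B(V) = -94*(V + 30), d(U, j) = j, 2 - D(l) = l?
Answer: 127841/10 ≈ 12784.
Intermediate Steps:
D(l) = 2 - l
B(V) = -2820 - 94*V (B(V) = -94*(30 + V) = -2820 - 94*V)
v(b) = 1/(2*b) (v(b) = 1/(b + b) = 1/(2*b))
B(-166) - v(D(H)) = (-2820 - 94*(-166)) - 1/(2*(2 - 1*7)) = (-2820 + 15604) - 1/(2*(2 - 7)) = 12784 - 1/(2*(-5)) = 12784 - (-1)/(2*5) = 12784 - 1*(-⅒) = 12784 + ⅒ = 127841/10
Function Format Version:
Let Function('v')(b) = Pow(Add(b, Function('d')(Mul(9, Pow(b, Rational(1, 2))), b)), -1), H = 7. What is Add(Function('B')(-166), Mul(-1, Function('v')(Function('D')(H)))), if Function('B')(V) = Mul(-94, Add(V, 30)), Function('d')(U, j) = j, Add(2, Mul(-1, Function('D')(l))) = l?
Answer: Rational(127841, 10) ≈ 12784.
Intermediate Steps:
Function('D')(l) = Add(2, Mul(-1, l))
Function('B')(V) = Add(-2820, Mul(-94, V)) (Function('B')(V) = Mul(-94, Add(30, V)) = Add(-2820, Mul(-94, V)))
Function('v')(b) = Mul(Rational(1, 2), Pow(b, -1)) (Function('v')(b) = Pow(Add(b, b), -1) = Pow(Mul(2, b), -1) = Mul(Rational(1, 2), Pow(b, -1)))
Add(Function('B')(-166), Mul(-1, Function('v')(Function('D')(H)))) = Add(Add(-2820, Mul(-94, -166)), Mul(-1, Mul(Rational(1, 2), Pow(Add(2, Mul(-1, 7)), -1)))) = Add(Add(-2820, 15604), Mul(-1, Mul(Rational(1, 2), Pow(Add(2, -7), -1)))) = Add(12784, Mul(-1, Mul(Rational(1, 2), Pow(-5, -1)))) = Add(12784, Mul(-1, Mul(Rational(1, 2), Rational(-1, 5)))) = Add(12784, Mul(-1, Rational(-1, 10))) = Add(12784, Rational(1, 10)) = Rational(127841, 10)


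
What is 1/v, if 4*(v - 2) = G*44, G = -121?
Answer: -1/1329 ≈ -0.00075245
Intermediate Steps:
v = -1329 (v = 2 + (-121*44)/4 = 2 + (¼)*(-5324) = 2 - 1331 = -1329)
1/v = 1/(-1329) = -1/1329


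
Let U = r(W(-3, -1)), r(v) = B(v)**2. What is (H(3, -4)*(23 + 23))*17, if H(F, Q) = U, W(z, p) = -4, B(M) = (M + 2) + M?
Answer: 28152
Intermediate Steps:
B(M) = 2 + 2*M (B(M) = (2 + M) + M = 2 + 2*M)
r(v) = (2 + 2*v)**2
U = 36 (U = 4*(1 - 4)**2 = 4*(-3)**2 = 4*9 = 36)
H(F, Q) = 36
(H(3, -4)*(23 + 23))*17 = (36*(23 + 23))*17 = (36*46)*17 = 1656*17 = 28152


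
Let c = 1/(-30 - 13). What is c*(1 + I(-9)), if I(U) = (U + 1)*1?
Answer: 7/43 ≈ 0.16279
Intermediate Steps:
I(U) = 1 + U (I(U) = (1 + U)*1 = 1 + U)
c = -1/43 (c = 1/(-43) = -1/43 ≈ -0.023256)
c*(1 + I(-9)) = -(1 + (1 - 9))/43 = -(1 - 8)/43 = -1/43*(-7) = 7/43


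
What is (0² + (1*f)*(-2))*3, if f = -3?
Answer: 18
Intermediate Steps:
(0² + (1*f)*(-2))*3 = (0² + (1*(-3))*(-2))*3 = (0 - 3*(-2))*3 = (0 + 6)*3 = 6*3 = 18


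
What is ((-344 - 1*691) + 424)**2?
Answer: 373321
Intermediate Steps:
((-344 - 1*691) + 424)**2 = ((-344 - 691) + 424)**2 = (-1035 + 424)**2 = (-611)**2 = 373321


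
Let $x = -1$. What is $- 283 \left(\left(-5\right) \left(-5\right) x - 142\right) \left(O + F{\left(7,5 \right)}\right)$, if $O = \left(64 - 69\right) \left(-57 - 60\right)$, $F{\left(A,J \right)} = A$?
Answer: $27978512$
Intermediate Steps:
$O = 585$ ($O = \left(-5\right) \left(-117\right) = 585$)
$- 283 \left(\left(-5\right) \left(-5\right) x - 142\right) \left(O + F{\left(7,5 \right)}\right) = - 283 \left(\left(-5\right) \left(-5\right) \left(-1\right) - 142\right) \left(585 + 7\right) = - 283 \left(25 \left(-1\right) - 142\right) 592 = - 283 \left(-25 - 142\right) 592 = - 283 \left(\left(-167\right) 592\right) = \left(-283\right) \left(-98864\right) = 27978512$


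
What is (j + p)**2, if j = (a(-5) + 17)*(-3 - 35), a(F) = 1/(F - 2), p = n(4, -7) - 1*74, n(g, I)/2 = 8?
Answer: 23912100/49 ≈ 4.8800e+5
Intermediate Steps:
n(g, I) = 16 (n(g, I) = 2*8 = 16)
p = -58 (p = 16 - 1*74 = 16 - 74 = -58)
a(F) = 1/(-2 + F)
j = -4484/7 (j = (1/(-2 - 5) + 17)*(-3 - 35) = (1/(-7) + 17)*(-38) = (-1/7 + 17)*(-38) = (118/7)*(-38) = -4484/7 ≈ -640.57)
(j + p)**2 = (-4484/7 - 58)**2 = (-4890/7)**2 = 23912100/49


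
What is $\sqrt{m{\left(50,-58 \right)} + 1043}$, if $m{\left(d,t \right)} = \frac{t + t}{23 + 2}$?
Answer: $\frac{\sqrt{25959}}{5} \approx 32.224$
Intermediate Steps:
$m{\left(d,t \right)} = \frac{2 t}{25}$
$\sqrt{m{\left(50,-58 \right)} + 1043} = \sqrt{\frac{2}{25} \left(-58\right) + 1043} = \sqrt{- \frac{116}{25} + 1043} = \sqrt{\frac{25959}{25}} = \frac{\sqrt{25959}}{5}$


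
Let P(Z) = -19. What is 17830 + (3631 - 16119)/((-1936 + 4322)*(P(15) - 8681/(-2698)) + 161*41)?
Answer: 13339173447/748114 ≈ 17830.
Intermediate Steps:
17830 + (3631 - 16119)/((-1936 + 4322)*(P(15) - 8681/(-2698)) + 161*41) = 17830 + (3631 - 16119)/((-1936 + 4322)*(-19 - 8681/(-2698)) + 161*41) = 17830 - 12488/(2386*(-19 - 8681*(-1/2698)) + 6601) = 17830 - 12488/(2386*(-19 + 8681/2698) + 6601) = 17830 - 12488/(2386*(-42581/2698) + 6601) = 17830 - 12488/(-50799133/1349 + 6601) = 17830 - 12488/(-41894384/1349) = 17830 - 12488*(-1349/41894384) = 17830 + 300827/748114 = 13339173447/748114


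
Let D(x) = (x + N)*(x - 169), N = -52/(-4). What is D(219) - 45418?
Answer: -33818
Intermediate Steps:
N = 13 (N = -52*(-¼) = 13)
D(x) = (-169 + x)*(13 + x) (D(x) = (x + 13)*(x - 169) = (13 + x)*(-169 + x) = (-169 + x)*(13 + x))
D(219) - 45418 = (-2197 + 219² - 156*219) - 45418 = (-2197 + 47961 - 34164) - 45418 = 11600 - 45418 = -33818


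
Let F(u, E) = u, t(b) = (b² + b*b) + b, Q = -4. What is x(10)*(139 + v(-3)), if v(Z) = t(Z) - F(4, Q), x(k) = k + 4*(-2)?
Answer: 300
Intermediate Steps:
t(b) = b + 2*b² (t(b) = (b² + b²) + b = 2*b² + b = b + 2*b²)
x(k) = -8 + k (x(k) = k - 8 = -8 + k)
v(Z) = -4 + Z*(1 + 2*Z) (v(Z) = Z*(1 + 2*Z) - 1*4 = Z*(1 + 2*Z) - 4 = -4 + Z*(1 + 2*Z))
x(10)*(139 + v(-3)) = (-8 + 10)*(139 + (-4 - 3*(1 + 2*(-3)))) = 2*(139 + (-4 - 3*(1 - 6))) = 2*(139 + (-4 - 3*(-5))) = 2*(139 + (-4 + 15)) = 2*(139 + 11) = 2*150 = 300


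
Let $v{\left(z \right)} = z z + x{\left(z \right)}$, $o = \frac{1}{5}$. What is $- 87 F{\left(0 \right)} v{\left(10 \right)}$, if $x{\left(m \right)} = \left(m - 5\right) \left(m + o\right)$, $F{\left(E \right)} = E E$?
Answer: $0$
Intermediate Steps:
$o = \frac{1}{5} \approx 0.2$
$F{\left(E \right)} = E^{2}$
$x{\left(m \right)} = \left(-5 + m\right) \left(\frac{1}{5} + m\right)$ ($x{\left(m \right)} = \left(m - 5\right) \left(m + \frac{1}{5}\right) = \left(-5 + m\right) \left(\frac{1}{5} + m\right)$)
$v{\left(z \right)} = -1 + 2 z^{2} - \frac{24 z}{5}$ ($v{\left(z \right)} = z z - \left(1 - z^{2} + \frac{24 z}{5}\right) = z^{2} - \left(1 - z^{2} + \frac{24 z}{5}\right) = -1 + 2 z^{2} - \frac{24 z}{5}$)
$- 87 F{\left(0 \right)} v{\left(10 \right)} = - 87 \cdot 0^{2} \left(-1 + 2 \cdot 10^{2} - 48\right) = \left(-87\right) 0 \left(-1 + 2 \cdot 100 - 48\right) = 0 \left(-1 + 200 - 48\right) = 0 \cdot 151 = 0$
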